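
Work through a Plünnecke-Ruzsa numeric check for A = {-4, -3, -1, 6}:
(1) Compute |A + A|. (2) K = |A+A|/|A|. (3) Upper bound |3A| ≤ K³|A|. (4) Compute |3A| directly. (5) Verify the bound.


|A| = 4.
Step 1: Compute A + A by enumerating all 16 pairs.
A + A = {-8, -7, -6, -5, -4, -2, 2, 3, 5, 12}, so |A + A| = 10.
Step 2: Doubling constant K = |A + A|/|A| = 10/4 = 10/4 ≈ 2.5000.
Step 3: Plünnecke-Ruzsa gives |3A| ≤ K³·|A| = (2.5000)³ · 4 ≈ 62.5000.
Step 4: Compute 3A = A + A + A directly by enumerating all triples (a,b,c) ∈ A³; |3A| = 19.
Step 5: Check 19 ≤ 62.5000? Yes ✓.

K = 10/4, Plünnecke-Ruzsa bound K³|A| ≈ 62.5000, |3A| = 19, inequality holds.


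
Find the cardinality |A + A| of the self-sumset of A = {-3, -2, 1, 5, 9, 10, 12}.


A + A = {a + a' : a, a' ∈ A}; |A| = 7.
General bounds: 2|A| - 1 ≤ |A + A| ≤ |A|(|A|+1)/2, i.e. 13 ≤ |A + A| ≤ 28.
Lower bound 2|A|-1 is attained iff A is an arithmetic progression.
Enumerate sums a + a' for a ≤ a' (symmetric, so this suffices):
a = -3: -3+-3=-6, -3+-2=-5, -3+1=-2, -3+5=2, -3+9=6, -3+10=7, -3+12=9
a = -2: -2+-2=-4, -2+1=-1, -2+5=3, -2+9=7, -2+10=8, -2+12=10
a = 1: 1+1=2, 1+5=6, 1+9=10, 1+10=11, 1+12=13
a = 5: 5+5=10, 5+9=14, 5+10=15, 5+12=17
a = 9: 9+9=18, 9+10=19, 9+12=21
a = 10: 10+10=20, 10+12=22
a = 12: 12+12=24
Distinct sums: {-6, -5, -4, -2, -1, 2, 3, 6, 7, 8, 9, 10, 11, 13, 14, 15, 17, 18, 19, 20, 21, 22, 24}
|A + A| = 23

|A + A| = 23


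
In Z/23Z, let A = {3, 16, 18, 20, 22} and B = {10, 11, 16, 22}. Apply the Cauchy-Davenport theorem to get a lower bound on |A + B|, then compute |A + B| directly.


Cauchy-Davenport: |A + B| ≥ min(p, |A| + |B| - 1) for A, B nonempty in Z/pZ.
|A| = 5, |B| = 4, p = 23.
CD lower bound = min(23, 5 + 4 - 1) = min(23, 8) = 8.
Compute A + B mod 23 directly:
a = 3: 3+10=13, 3+11=14, 3+16=19, 3+22=2
a = 16: 16+10=3, 16+11=4, 16+16=9, 16+22=15
a = 18: 18+10=5, 18+11=6, 18+16=11, 18+22=17
a = 20: 20+10=7, 20+11=8, 20+16=13, 20+22=19
a = 22: 22+10=9, 22+11=10, 22+16=15, 22+22=21
A + B = {2, 3, 4, 5, 6, 7, 8, 9, 10, 11, 13, 14, 15, 17, 19, 21}, so |A + B| = 16.
Verify: 16 ≥ 8? Yes ✓.

CD lower bound = 8, actual |A + B| = 16.


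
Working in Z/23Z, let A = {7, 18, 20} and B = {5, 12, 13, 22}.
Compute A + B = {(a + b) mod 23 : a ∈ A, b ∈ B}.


Work in Z/23Z: reduce every sum a + b modulo 23.
Enumerate all 12 pairs:
a = 7: 7+5=12, 7+12=19, 7+13=20, 7+22=6
a = 18: 18+5=0, 18+12=7, 18+13=8, 18+22=17
a = 20: 20+5=2, 20+12=9, 20+13=10, 20+22=19
Distinct residues collected: {0, 2, 6, 7, 8, 9, 10, 12, 17, 19, 20}
|A + B| = 11 (out of 23 total residues).

A + B = {0, 2, 6, 7, 8, 9, 10, 12, 17, 19, 20}


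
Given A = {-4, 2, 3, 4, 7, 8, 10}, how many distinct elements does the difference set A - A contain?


A - A = {a - a' : a, a' ∈ A}; |A| = 7.
Bounds: 2|A|-1 ≤ |A - A| ≤ |A|² - |A| + 1, i.e. 13 ≤ |A - A| ≤ 43.
Note: 0 ∈ A - A always (from a - a). The set is symmetric: if d ∈ A - A then -d ∈ A - A.
Enumerate nonzero differences d = a - a' with a > a' (then include -d):
Positive differences: {1, 2, 3, 4, 5, 6, 7, 8, 11, 12, 14}
Full difference set: {0} ∪ (positive diffs) ∪ (negative diffs).
|A - A| = 1 + 2·11 = 23 (matches direct enumeration: 23).

|A - A| = 23


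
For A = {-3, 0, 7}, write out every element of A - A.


A - A = {a - a' : a, a' ∈ A}.
Compute a - a' for each ordered pair (a, a'):
a = -3: -3--3=0, -3-0=-3, -3-7=-10
a = 0: 0--3=3, 0-0=0, 0-7=-7
a = 7: 7--3=10, 7-0=7, 7-7=0
Collecting distinct values (and noting 0 appears from a-a):
A - A = {-10, -7, -3, 0, 3, 7, 10}
|A - A| = 7

A - A = {-10, -7, -3, 0, 3, 7, 10}


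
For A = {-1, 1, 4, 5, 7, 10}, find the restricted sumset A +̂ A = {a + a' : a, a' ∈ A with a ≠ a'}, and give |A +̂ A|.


Restricted sumset: A +̂ A = {a + a' : a ∈ A, a' ∈ A, a ≠ a'}.
Equivalently, take A + A and drop any sum 2a that is achievable ONLY as a + a for a ∈ A (i.e. sums representable only with equal summands).
Enumerate pairs (a, a') with a < a' (symmetric, so each unordered pair gives one sum; this covers all a ≠ a'):
  -1 + 1 = 0
  -1 + 4 = 3
  -1 + 5 = 4
  -1 + 7 = 6
  -1 + 10 = 9
  1 + 4 = 5
  1 + 5 = 6
  1 + 7 = 8
  1 + 10 = 11
  4 + 5 = 9
  4 + 7 = 11
  4 + 10 = 14
  5 + 7 = 12
  5 + 10 = 15
  7 + 10 = 17
Collected distinct sums: {0, 3, 4, 5, 6, 8, 9, 11, 12, 14, 15, 17}
|A +̂ A| = 12
(Reference bound: |A +̂ A| ≥ 2|A| - 3 for |A| ≥ 2, with |A| = 6 giving ≥ 9.)

|A +̂ A| = 12


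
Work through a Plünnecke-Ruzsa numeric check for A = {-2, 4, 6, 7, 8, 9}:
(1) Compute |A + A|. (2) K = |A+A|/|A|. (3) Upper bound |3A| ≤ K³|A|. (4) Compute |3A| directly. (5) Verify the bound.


|A| = 6.
Step 1: Compute A + A by enumerating all 36 pairs.
A + A = {-4, 2, 4, 5, 6, 7, 8, 10, 11, 12, 13, 14, 15, 16, 17, 18}, so |A + A| = 16.
Step 2: Doubling constant K = |A + A|/|A| = 16/6 = 16/6 ≈ 2.6667.
Step 3: Plünnecke-Ruzsa gives |3A| ≤ K³·|A| = (2.6667)³ · 6 ≈ 113.7778.
Step 4: Compute 3A = A + A + A directly by enumerating all triples (a,b,c) ∈ A³; |3A| = 27.
Step 5: Check 27 ≤ 113.7778? Yes ✓.

K = 16/6, Plünnecke-Ruzsa bound K³|A| ≈ 113.7778, |3A| = 27, inequality holds.


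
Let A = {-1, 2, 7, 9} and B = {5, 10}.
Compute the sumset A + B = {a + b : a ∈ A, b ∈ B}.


A + B = {a + b : a ∈ A, b ∈ B}.
Enumerate all |A|·|B| = 4·2 = 8 pairs (a, b) and collect distinct sums.
a = -1: -1+5=4, -1+10=9
a = 2: 2+5=7, 2+10=12
a = 7: 7+5=12, 7+10=17
a = 9: 9+5=14, 9+10=19
Collecting distinct sums: A + B = {4, 7, 9, 12, 14, 17, 19}
|A + B| = 7

A + B = {4, 7, 9, 12, 14, 17, 19}


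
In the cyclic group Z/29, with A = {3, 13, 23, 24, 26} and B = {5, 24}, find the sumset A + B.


Work in Z/29Z: reduce every sum a + b modulo 29.
Enumerate all 10 pairs:
a = 3: 3+5=8, 3+24=27
a = 13: 13+5=18, 13+24=8
a = 23: 23+5=28, 23+24=18
a = 24: 24+5=0, 24+24=19
a = 26: 26+5=2, 26+24=21
Distinct residues collected: {0, 2, 8, 18, 19, 21, 27, 28}
|A + B| = 8 (out of 29 total residues).

A + B = {0, 2, 8, 18, 19, 21, 27, 28}


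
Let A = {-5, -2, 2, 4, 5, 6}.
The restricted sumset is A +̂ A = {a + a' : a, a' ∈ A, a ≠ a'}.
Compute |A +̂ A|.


Restricted sumset: A +̂ A = {a + a' : a ∈ A, a' ∈ A, a ≠ a'}.
Equivalently, take A + A and drop any sum 2a that is achievable ONLY as a + a for a ∈ A (i.e. sums representable only with equal summands).
Enumerate pairs (a, a') with a < a' (symmetric, so each unordered pair gives one sum; this covers all a ≠ a'):
  -5 + -2 = -7
  -5 + 2 = -3
  -5 + 4 = -1
  -5 + 5 = 0
  -5 + 6 = 1
  -2 + 2 = 0
  -2 + 4 = 2
  -2 + 5 = 3
  -2 + 6 = 4
  2 + 4 = 6
  2 + 5 = 7
  2 + 6 = 8
  4 + 5 = 9
  4 + 6 = 10
  5 + 6 = 11
Collected distinct sums: {-7, -3, -1, 0, 1, 2, 3, 4, 6, 7, 8, 9, 10, 11}
|A +̂ A| = 14
(Reference bound: |A +̂ A| ≥ 2|A| - 3 for |A| ≥ 2, with |A| = 6 giving ≥ 9.)

|A +̂ A| = 14


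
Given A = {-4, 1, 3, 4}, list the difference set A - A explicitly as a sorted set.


A - A = {a - a' : a, a' ∈ A}.
Compute a - a' for each ordered pair (a, a'):
a = -4: -4--4=0, -4-1=-5, -4-3=-7, -4-4=-8
a = 1: 1--4=5, 1-1=0, 1-3=-2, 1-4=-3
a = 3: 3--4=7, 3-1=2, 3-3=0, 3-4=-1
a = 4: 4--4=8, 4-1=3, 4-3=1, 4-4=0
Collecting distinct values (and noting 0 appears from a-a):
A - A = {-8, -7, -5, -3, -2, -1, 0, 1, 2, 3, 5, 7, 8}
|A - A| = 13

A - A = {-8, -7, -5, -3, -2, -1, 0, 1, 2, 3, 5, 7, 8}


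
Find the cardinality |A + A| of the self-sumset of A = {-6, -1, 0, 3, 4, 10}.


A + A = {a + a' : a, a' ∈ A}; |A| = 6.
General bounds: 2|A| - 1 ≤ |A + A| ≤ |A|(|A|+1)/2, i.e. 11 ≤ |A + A| ≤ 21.
Lower bound 2|A|-1 is attained iff A is an arithmetic progression.
Enumerate sums a + a' for a ≤ a' (symmetric, so this suffices):
a = -6: -6+-6=-12, -6+-1=-7, -6+0=-6, -6+3=-3, -6+4=-2, -6+10=4
a = -1: -1+-1=-2, -1+0=-1, -1+3=2, -1+4=3, -1+10=9
a = 0: 0+0=0, 0+3=3, 0+4=4, 0+10=10
a = 3: 3+3=6, 3+4=7, 3+10=13
a = 4: 4+4=8, 4+10=14
a = 10: 10+10=20
Distinct sums: {-12, -7, -6, -3, -2, -1, 0, 2, 3, 4, 6, 7, 8, 9, 10, 13, 14, 20}
|A + A| = 18

|A + A| = 18


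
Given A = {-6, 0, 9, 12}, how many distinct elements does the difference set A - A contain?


A - A = {a - a' : a, a' ∈ A}; |A| = 4.
Bounds: 2|A|-1 ≤ |A - A| ≤ |A|² - |A| + 1, i.e. 7 ≤ |A - A| ≤ 13.
Note: 0 ∈ A - A always (from a - a). The set is symmetric: if d ∈ A - A then -d ∈ A - A.
Enumerate nonzero differences d = a - a' with a > a' (then include -d):
Positive differences: {3, 6, 9, 12, 15, 18}
Full difference set: {0} ∪ (positive diffs) ∪ (negative diffs).
|A - A| = 1 + 2·6 = 13 (matches direct enumeration: 13).

|A - A| = 13


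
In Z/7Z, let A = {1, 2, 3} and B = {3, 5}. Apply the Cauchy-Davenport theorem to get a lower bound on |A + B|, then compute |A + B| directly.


Cauchy-Davenport: |A + B| ≥ min(p, |A| + |B| - 1) for A, B nonempty in Z/pZ.
|A| = 3, |B| = 2, p = 7.
CD lower bound = min(7, 3 + 2 - 1) = min(7, 4) = 4.
Compute A + B mod 7 directly:
a = 1: 1+3=4, 1+5=6
a = 2: 2+3=5, 2+5=0
a = 3: 3+3=6, 3+5=1
A + B = {0, 1, 4, 5, 6}, so |A + B| = 5.
Verify: 5 ≥ 4? Yes ✓.

CD lower bound = 4, actual |A + B| = 5.


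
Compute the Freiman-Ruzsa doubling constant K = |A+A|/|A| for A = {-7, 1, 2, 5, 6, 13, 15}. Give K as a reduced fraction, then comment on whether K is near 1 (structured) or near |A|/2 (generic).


|A| = 7.
Compute A + A by enumerating all 49 pairs.
A + A = {-14, -6, -5, -2, -1, 2, 3, 4, 6, 7, 8, 10, 11, 12, 14, 15, 16, 17, 18, 19, 20, 21, 26, 28, 30}, so |A + A| = 25.
K = |A + A| / |A| = 25/7 (already in lowest terms) ≈ 3.5714.
Reference: AP of size 7 gives K = 13/7 ≈ 1.8571; a fully generic set of size 7 gives K ≈ 4.0000.

|A| = 7, |A + A| = 25, K = 25/7.


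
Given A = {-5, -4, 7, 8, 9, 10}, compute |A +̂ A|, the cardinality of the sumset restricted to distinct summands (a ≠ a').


Restricted sumset: A +̂ A = {a + a' : a ∈ A, a' ∈ A, a ≠ a'}.
Equivalently, take A + A and drop any sum 2a that is achievable ONLY as a + a for a ∈ A (i.e. sums representable only with equal summands).
Enumerate pairs (a, a') with a < a' (symmetric, so each unordered pair gives one sum; this covers all a ≠ a'):
  -5 + -4 = -9
  -5 + 7 = 2
  -5 + 8 = 3
  -5 + 9 = 4
  -5 + 10 = 5
  -4 + 7 = 3
  -4 + 8 = 4
  -4 + 9 = 5
  -4 + 10 = 6
  7 + 8 = 15
  7 + 9 = 16
  7 + 10 = 17
  8 + 9 = 17
  8 + 10 = 18
  9 + 10 = 19
Collected distinct sums: {-9, 2, 3, 4, 5, 6, 15, 16, 17, 18, 19}
|A +̂ A| = 11
(Reference bound: |A +̂ A| ≥ 2|A| - 3 for |A| ≥ 2, with |A| = 6 giving ≥ 9.)

|A +̂ A| = 11


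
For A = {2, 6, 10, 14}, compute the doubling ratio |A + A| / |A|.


|A| = 4.
Compute A + A by enumerating all 16 pairs.
A + A = {4, 8, 12, 16, 20, 24, 28}, so |A + A| = 7.
K = |A + A| / |A| = 7/4 (already in lowest terms) ≈ 1.7500.
Reference: AP of size 4 gives K = 7/4 ≈ 1.7500; a fully generic set of size 4 gives K ≈ 2.5000.

|A| = 4, |A + A| = 7, K = 7/4.


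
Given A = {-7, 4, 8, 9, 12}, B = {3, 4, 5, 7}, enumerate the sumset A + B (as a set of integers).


A + B = {a + b : a ∈ A, b ∈ B}.
Enumerate all |A|·|B| = 5·4 = 20 pairs (a, b) and collect distinct sums.
a = -7: -7+3=-4, -7+4=-3, -7+5=-2, -7+7=0
a = 4: 4+3=7, 4+4=8, 4+5=9, 4+7=11
a = 8: 8+3=11, 8+4=12, 8+5=13, 8+7=15
a = 9: 9+3=12, 9+4=13, 9+5=14, 9+7=16
a = 12: 12+3=15, 12+4=16, 12+5=17, 12+7=19
Collecting distinct sums: A + B = {-4, -3, -2, 0, 7, 8, 9, 11, 12, 13, 14, 15, 16, 17, 19}
|A + B| = 15

A + B = {-4, -3, -2, 0, 7, 8, 9, 11, 12, 13, 14, 15, 16, 17, 19}


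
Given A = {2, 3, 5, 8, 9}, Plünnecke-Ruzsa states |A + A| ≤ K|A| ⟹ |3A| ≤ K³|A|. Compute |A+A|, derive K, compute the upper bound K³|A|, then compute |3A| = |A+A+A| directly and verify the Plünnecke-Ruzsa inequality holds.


|A| = 5.
Step 1: Compute A + A by enumerating all 25 pairs.
A + A = {4, 5, 6, 7, 8, 10, 11, 12, 13, 14, 16, 17, 18}, so |A + A| = 13.
Step 2: Doubling constant K = |A + A|/|A| = 13/5 = 13/5 ≈ 2.6000.
Step 3: Plünnecke-Ruzsa gives |3A| ≤ K³·|A| = (2.6000)³ · 5 ≈ 87.8800.
Step 4: Compute 3A = A + A + A directly by enumerating all triples (a,b,c) ∈ A³; |3A| = 22.
Step 5: Check 22 ≤ 87.8800? Yes ✓.

K = 13/5, Plünnecke-Ruzsa bound K³|A| ≈ 87.8800, |3A| = 22, inequality holds.


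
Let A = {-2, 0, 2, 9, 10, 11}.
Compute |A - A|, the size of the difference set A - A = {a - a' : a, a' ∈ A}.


A - A = {a - a' : a, a' ∈ A}; |A| = 6.
Bounds: 2|A|-1 ≤ |A - A| ≤ |A|² - |A| + 1, i.e. 11 ≤ |A - A| ≤ 31.
Note: 0 ∈ A - A always (from a - a). The set is symmetric: if d ∈ A - A then -d ∈ A - A.
Enumerate nonzero differences d = a - a' with a > a' (then include -d):
Positive differences: {1, 2, 4, 7, 8, 9, 10, 11, 12, 13}
Full difference set: {0} ∪ (positive diffs) ∪ (negative diffs).
|A - A| = 1 + 2·10 = 21 (matches direct enumeration: 21).

|A - A| = 21


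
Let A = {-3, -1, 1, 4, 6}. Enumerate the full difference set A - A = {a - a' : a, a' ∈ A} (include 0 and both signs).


A - A = {a - a' : a, a' ∈ A}.
Compute a - a' for each ordered pair (a, a'):
a = -3: -3--3=0, -3--1=-2, -3-1=-4, -3-4=-7, -3-6=-9
a = -1: -1--3=2, -1--1=0, -1-1=-2, -1-4=-5, -1-6=-7
a = 1: 1--3=4, 1--1=2, 1-1=0, 1-4=-3, 1-6=-5
a = 4: 4--3=7, 4--1=5, 4-1=3, 4-4=0, 4-6=-2
a = 6: 6--3=9, 6--1=7, 6-1=5, 6-4=2, 6-6=0
Collecting distinct values (and noting 0 appears from a-a):
A - A = {-9, -7, -5, -4, -3, -2, 0, 2, 3, 4, 5, 7, 9}
|A - A| = 13

A - A = {-9, -7, -5, -4, -3, -2, 0, 2, 3, 4, 5, 7, 9}


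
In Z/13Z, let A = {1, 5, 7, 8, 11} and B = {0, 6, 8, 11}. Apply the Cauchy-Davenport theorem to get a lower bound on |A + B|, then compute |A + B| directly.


Cauchy-Davenport: |A + B| ≥ min(p, |A| + |B| - 1) for A, B nonempty in Z/pZ.
|A| = 5, |B| = 4, p = 13.
CD lower bound = min(13, 5 + 4 - 1) = min(13, 8) = 8.
Compute A + B mod 13 directly:
a = 1: 1+0=1, 1+6=7, 1+8=9, 1+11=12
a = 5: 5+0=5, 5+6=11, 5+8=0, 5+11=3
a = 7: 7+0=7, 7+6=0, 7+8=2, 7+11=5
a = 8: 8+0=8, 8+6=1, 8+8=3, 8+11=6
a = 11: 11+0=11, 11+6=4, 11+8=6, 11+11=9
A + B = {0, 1, 2, 3, 4, 5, 6, 7, 8, 9, 11, 12}, so |A + B| = 12.
Verify: 12 ≥ 8? Yes ✓.

CD lower bound = 8, actual |A + B| = 12.


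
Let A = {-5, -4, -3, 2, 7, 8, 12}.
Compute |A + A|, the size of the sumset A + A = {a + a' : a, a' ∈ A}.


A + A = {a + a' : a, a' ∈ A}; |A| = 7.
General bounds: 2|A| - 1 ≤ |A + A| ≤ |A|(|A|+1)/2, i.e. 13 ≤ |A + A| ≤ 28.
Lower bound 2|A|-1 is attained iff A is an arithmetic progression.
Enumerate sums a + a' for a ≤ a' (symmetric, so this suffices):
a = -5: -5+-5=-10, -5+-4=-9, -5+-3=-8, -5+2=-3, -5+7=2, -5+8=3, -5+12=7
a = -4: -4+-4=-8, -4+-3=-7, -4+2=-2, -4+7=3, -4+8=4, -4+12=8
a = -3: -3+-3=-6, -3+2=-1, -3+7=4, -3+8=5, -3+12=9
a = 2: 2+2=4, 2+7=9, 2+8=10, 2+12=14
a = 7: 7+7=14, 7+8=15, 7+12=19
a = 8: 8+8=16, 8+12=20
a = 12: 12+12=24
Distinct sums: {-10, -9, -8, -7, -6, -3, -2, -1, 2, 3, 4, 5, 7, 8, 9, 10, 14, 15, 16, 19, 20, 24}
|A + A| = 22

|A + A| = 22


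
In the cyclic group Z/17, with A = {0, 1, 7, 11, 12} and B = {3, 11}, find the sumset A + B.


Work in Z/17Z: reduce every sum a + b modulo 17.
Enumerate all 10 pairs:
a = 0: 0+3=3, 0+11=11
a = 1: 1+3=4, 1+11=12
a = 7: 7+3=10, 7+11=1
a = 11: 11+3=14, 11+11=5
a = 12: 12+3=15, 12+11=6
Distinct residues collected: {1, 3, 4, 5, 6, 10, 11, 12, 14, 15}
|A + B| = 10 (out of 17 total residues).

A + B = {1, 3, 4, 5, 6, 10, 11, 12, 14, 15}


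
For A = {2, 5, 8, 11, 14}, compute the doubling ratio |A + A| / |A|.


|A| = 5.
Compute A + A by enumerating all 25 pairs.
A + A = {4, 7, 10, 13, 16, 19, 22, 25, 28}, so |A + A| = 9.
K = |A + A| / |A| = 9/5 (already in lowest terms) ≈ 1.8000.
Reference: AP of size 5 gives K = 9/5 ≈ 1.8000; a fully generic set of size 5 gives K ≈ 3.0000.

|A| = 5, |A + A| = 9, K = 9/5.


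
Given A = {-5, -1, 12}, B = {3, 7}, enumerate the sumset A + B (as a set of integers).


A + B = {a + b : a ∈ A, b ∈ B}.
Enumerate all |A|·|B| = 3·2 = 6 pairs (a, b) and collect distinct sums.
a = -5: -5+3=-2, -5+7=2
a = -1: -1+3=2, -1+7=6
a = 12: 12+3=15, 12+7=19
Collecting distinct sums: A + B = {-2, 2, 6, 15, 19}
|A + B| = 5

A + B = {-2, 2, 6, 15, 19}


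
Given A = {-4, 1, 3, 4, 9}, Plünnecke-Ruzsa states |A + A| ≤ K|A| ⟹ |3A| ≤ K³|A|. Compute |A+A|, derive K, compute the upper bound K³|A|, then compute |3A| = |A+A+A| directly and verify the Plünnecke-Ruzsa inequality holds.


|A| = 5.
Step 1: Compute A + A by enumerating all 25 pairs.
A + A = {-8, -3, -1, 0, 2, 4, 5, 6, 7, 8, 10, 12, 13, 18}, so |A + A| = 14.
Step 2: Doubling constant K = |A + A|/|A| = 14/5 = 14/5 ≈ 2.8000.
Step 3: Plünnecke-Ruzsa gives |3A| ≤ K³·|A| = (2.8000)³ · 5 ≈ 109.7600.
Step 4: Compute 3A = A + A + A directly by enumerating all triples (a,b,c) ∈ A³; |3A| = 27.
Step 5: Check 27 ≤ 109.7600? Yes ✓.

K = 14/5, Plünnecke-Ruzsa bound K³|A| ≈ 109.7600, |3A| = 27, inequality holds.


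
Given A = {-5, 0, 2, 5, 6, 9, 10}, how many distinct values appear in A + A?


A + A = {a + a' : a, a' ∈ A}; |A| = 7.
General bounds: 2|A| - 1 ≤ |A + A| ≤ |A|(|A|+1)/2, i.e. 13 ≤ |A + A| ≤ 28.
Lower bound 2|A|-1 is attained iff A is an arithmetic progression.
Enumerate sums a + a' for a ≤ a' (symmetric, so this suffices):
a = -5: -5+-5=-10, -5+0=-5, -5+2=-3, -5+5=0, -5+6=1, -5+9=4, -5+10=5
a = 0: 0+0=0, 0+2=2, 0+5=5, 0+6=6, 0+9=9, 0+10=10
a = 2: 2+2=4, 2+5=7, 2+6=8, 2+9=11, 2+10=12
a = 5: 5+5=10, 5+6=11, 5+9=14, 5+10=15
a = 6: 6+6=12, 6+9=15, 6+10=16
a = 9: 9+9=18, 9+10=19
a = 10: 10+10=20
Distinct sums: {-10, -5, -3, 0, 1, 2, 4, 5, 6, 7, 8, 9, 10, 11, 12, 14, 15, 16, 18, 19, 20}
|A + A| = 21

|A + A| = 21


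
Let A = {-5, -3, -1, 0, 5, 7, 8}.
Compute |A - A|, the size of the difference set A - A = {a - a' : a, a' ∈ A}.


A - A = {a - a' : a, a' ∈ A}; |A| = 7.
Bounds: 2|A|-1 ≤ |A - A| ≤ |A|² - |A| + 1, i.e. 13 ≤ |A - A| ≤ 43.
Note: 0 ∈ A - A always (from a - a). The set is symmetric: if d ∈ A - A then -d ∈ A - A.
Enumerate nonzero differences d = a - a' with a > a' (then include -d):
Positive differences: {1, 2, 3, 4, 5, 6, 7, 8, 9, 10, 11, 12, 13}
Full difference set: {0} ∪ (positive diffs) ∪ (negative diffs).
|A - A| = 1 + 2·13 = 27 (matches direct enumeration: 27).

|A - A| = 27


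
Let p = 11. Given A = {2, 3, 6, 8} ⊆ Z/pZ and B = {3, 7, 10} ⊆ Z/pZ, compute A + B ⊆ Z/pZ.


Work in Z/11Z: reduce every sum a + b modulo 11.
Enumerate all 12 pairs:
a = 2: 2+3=5, 2+7=9, 2+10=1
a = 3: 3+3=6, 3+7=10, 3+10=2
a = 6: 6+3=9, 6+7=2, 6+10=5
a = 8: 8+3=0, 8+7=4, 8+10=7
Distinct residues collected: {0, 1, 2, 4, 5, 6, 7, 9, 10}
|A + B| = 9 (out of 11 total residues).

A + B = {0, 1, 2, 4, 5, 6, 7, 9, 10}


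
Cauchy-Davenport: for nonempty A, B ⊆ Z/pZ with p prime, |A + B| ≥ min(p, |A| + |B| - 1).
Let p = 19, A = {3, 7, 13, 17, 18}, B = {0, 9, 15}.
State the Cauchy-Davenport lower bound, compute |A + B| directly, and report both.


Cauchy-Davenport: |A + B| ≥ min(p, |A| + |B| - 1) for A, B nonempty in Z/pZ.
|A| = 5, |B| = 3, p = 19.
CD lower bound = min(19, 5 + 3 - 1) = min(19, 7) = 7.
Compute A + B mod 19 directly:
a = 3: 3+0=3, 3+9=12, 3+15=18
a = 7: 7+0=7, 7+9=16, 7+15=3
a = 13: 13+0=13, 13+9=3, 13+15=9
a = 17: 17+0=17, 17+9=7, 17+15=13
a = 18: 18+0=18, 18+9=8, 18+15=14
A + B = {3, 7, 8, 9, 12, 13, 14, 16, 17, 18}, so |A + B| = 10.
Verify: 10 ≥ 7? Yes ✓.

CD lower bound = 7, actual |A + B| = 10.


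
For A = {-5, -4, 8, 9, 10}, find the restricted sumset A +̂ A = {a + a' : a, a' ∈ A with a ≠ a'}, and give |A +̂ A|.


Restricted sumset: A +̂ A = {a + a' : a ∈ A, a' ∈ A, a ≠ a'}.
Equivalently, take A + A and drop any sum 2a that is achievable ONLY as a + a for a ∈ A (i.e. sums representable only with equal summands).
Enumerate pairs (a, a') with a < a' (symmetric, so each unordered pair gives one sum; this covers all a ≠ a'):
  -5 + -4 = -9
  -5 + 8 = 3
  -5 + 9 = 4
  -5 + 10 = 5
  -4 + 8 = 4
  -4 + 9 = 5
  -4 + 10 = 6
  8 + 9 = 17
  8 + 10 = 18
  9 + 10 = 19
Collected distinct sums: {-9, 3, 4, 5, 6, 17, 18, 19}
|A +̂ A| = 8
(Reference bound: |A +̂ A| ≥ 2|A| - 3 for |A| ≥ 2, with |A| = 5 giving ≥ 7.)

|A +̂ A| = 8


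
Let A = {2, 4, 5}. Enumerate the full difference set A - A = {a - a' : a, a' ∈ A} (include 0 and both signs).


A - A = {a - a' : a, a' ∈ A}.
Compute a - a' for each ordered pair (a, a'):
a = 2: 2-2=0, 2-4=-2, 2-5=-3
a = 4: 4-2=2, 4-4=0, 4-5=-1
a = 5: 5-2=3, 5-4=1, 5-5=0
Collecting distinct values (and noting 0 appears from a-a):
A - A = {-3, -2, -1, 0, 1, 2, 3}
|A - A| = 7

A - A = {-3, -2, -1, 0, 1, 2, 3}


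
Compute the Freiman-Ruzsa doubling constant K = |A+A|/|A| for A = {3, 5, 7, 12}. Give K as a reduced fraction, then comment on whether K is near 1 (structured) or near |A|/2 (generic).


|A| = 4.
Compute A + A by enumerating all 16 pairs.
A + A = {6, 8, 10, 12, 14, 15, 17, 19, 24}, so |A + A| = 9.
K = |A + A| / |A| = 9/4 (already in lowest terms) ≈ 2.2500.
Reference: AP of size 4 gives K = 7/4 ≈ 1.7500; a fully generic set of size 4 gives K ≈ 2.5000.

|A| = 4, |A + A| = 9, K = 9/4.


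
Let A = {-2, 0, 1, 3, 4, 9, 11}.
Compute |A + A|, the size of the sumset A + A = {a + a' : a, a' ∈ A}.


A + A = {a + a' : a, a' ∈ A}; |A| = 7.
General bounds: 2|A| - 1 ≤ |A + A| ≤ |A|(|A|+1)/2, i.e. 13 ≤ |A + A| ≤ 28.
Lower bound 2|A|-1 is attained iff A is an arithmetic progression.
Enumerate sums a + a' for a ≤ a' (symmetric, so this suffices):
a = -2: -2+-2=-4, -2+0=-2, -2+1=-1, -2+3=1, -2+4=2, -2+9=7, -2+11=9
a = 0: 0+0=0, 0+1=1, 0+3=3, 0+4=4, 0+9=9, 0+11=11
a = 1: 1+1=2, 1+3=4, 1+4=5, 1+9=10, 1+11=12
a = 3: 3+3=6, 3+4=7, 3+9=12, 3+11=14
a = 4: 4+4=8, 4+9=13, 4+11=15
a = 9: 9+9=18, 9+11=20
a = 11: 11+11=22
Distinct sums: {-4, -2, -1, 0, 1, 2, 3, 4, 5, 6, 7, 8, 9, 10, 11, 12, 13, 14, 15, 18, 20, 22}
|A + A| = 22

|A + A| = 22


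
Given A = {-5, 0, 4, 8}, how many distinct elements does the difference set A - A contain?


A - A = {a - a' : a, a' ∈ A}; |A| = 4.
Bounds: 2|A|-1 ≤ |A - A| ≤ |A|² - |A| + 1, i.e. 7 ≤ |A - A| ≤ 13.
Note: 0 ∈ A - A always (from a - a). The set is symmetric: if d ∈ A - A then -d ∈ A - A.
Enumerate nonzero differences d = a - a' with a > a' (then include -d):
Positive differences: {4, 5, 8, 9, 13}
Full difference set: {0} ∪ (positive diffs) ∪ (negative diffs).
|A - A| = 1 + 2·5 = 11 (matches direct enumeration: 11).

|A - A| = 11


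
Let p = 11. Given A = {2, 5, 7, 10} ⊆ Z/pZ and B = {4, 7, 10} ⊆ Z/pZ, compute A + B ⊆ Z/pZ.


Work in Z/11Z: reduce every sum a + b modulo 11.
Enumerate all 12 pairs:
a = 2: 2+4=6, 2+7=9, 2+10=1
a = 5: 5+4=9, 5+7=1, 5+10=4
a = 7: 7+4=0, 7+7=3, 7+10=6
a = 10: 10+4=3, 10+7=6, 10+10=9
Distinct residues collected: {0, 1, 3, 4, 6, 9}
|A + B| = 6 (out of 11 total residues).

A + B = {0, 1, 3, 4, 6, 9}


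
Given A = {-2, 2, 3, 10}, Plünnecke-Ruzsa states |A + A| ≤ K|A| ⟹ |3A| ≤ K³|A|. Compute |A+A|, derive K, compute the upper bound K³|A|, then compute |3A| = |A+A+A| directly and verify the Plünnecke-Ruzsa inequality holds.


|A| = 4.
Step 1: Compute A + A by enumerating all 16 pairs.
A + A = {-4, 0, 1, 4, 5, 6, 8, 12, 13, 20}, so |A + A| = 10.
Step 2: Doubling constant K = |A + A|/|A| = 10/4 = 10/4 ≈ 2.5000.
Step 3: Plünnecke-Ruzsa gives |3A| ≤ K³·|A| = (2.5000)³ · 4 ≈ 62.5000.
Step 4: Compute 3A = A + A + A directly by enumerating all triples (a,b,c) ∈ A³; |3A| = 19.
Step 5: Check 19 ≤ 62.5000? Yes ✓.

K = 10/4, Plünnecke-Ruzsa bound K³|A| ≈ 62.5000, |3A| = 19, inequality holds.


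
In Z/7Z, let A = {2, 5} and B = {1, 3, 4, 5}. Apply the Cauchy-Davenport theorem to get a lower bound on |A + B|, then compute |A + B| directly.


Cauchy-Davenport: |A + B| ≥ min(p, |A| + |B| - 1) for A, B nonempty in Z/pZ.
|A| = 2, |B| = 4, p = 7.
CD lower bound = min(7, 2 + 4 - 1) = min(7, 5) = 5.
Compute A + B mod 7 directly:
a = 2: 2+1=3, 2+3=5, 2+4=6, 2+5=0
a = 5: 5+1=6, 5+3=1, 5+4=2, 5+5=3
A + B = {0, 1, 2, 3, 5, 6}, so |A + B| = 6.
Verify: 6 ≥ 5? Yes ✓.

CD lower bound = 5, actual |A + B| = 6.


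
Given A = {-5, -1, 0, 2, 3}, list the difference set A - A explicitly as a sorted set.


A - A = {a - a' : a, a' ∈ A}.
Compute a - a' for each ordered pair (a, a'):
a = -5: -5--5=0, -5--1=-4, -5-0=-5, -5-2=-7, -5-3=-8
a = -1: -1--5=4, -1--1=0, -1-0=-1, -1-2=-3, -1-3=-4
a = 0: 0--5=5, 0--1=1, 0-0=0, 0-2=-2, 0-3=-3
a = 2: 2--5=7, 2--1=3, 2-0=2, 2-2=0, 2-3=-1
a = 3: 3--5=8, 3--1=4, 3-0=3, 3-2=1, 3-3=0
Collecting distinct values (and noting 0 appears from a-a):
A - A = {-8, -7, -5, -4, -3, -2, -1, 0, 1, 2, 3, 4, 5, 7, 8}
|A - A| = 15

A - A = {-8, -7, -5, -4, -3, -2, -1, 0, 1, 2, 3, 4, 5, 7, 8}


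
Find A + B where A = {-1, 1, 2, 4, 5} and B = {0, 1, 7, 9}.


A + B = {a + b : a ∈ A, b ∈ B}.
Enumerate all |A|·|B| = 5·4 = 20 pairs (a, b) and collect distinct sums.
a = -1: -1+0=-1, -1+1=0, -1+7=6, -1+9=8
a = 1: 1+0=1, 1+1=2, 1+7=8, 1+9=10
a = 2: 2+0=2, 2+1=3, 2+7=9, 2+9=11
a = 4: 4+0=4, 4+1=5, 4+7=11, 4+9=13
a = 5: 5+0=5, 5+1=6, 5+7=12, 5+9=14
Collecting distinct sums: A + B = {-1, 0, 1, 2, 3, 4, 5, 6, 8, 9, 10, 11, 12, 13, 14}
|A + B| = 15

A + B = {-1, 0, 1, 2, 3, 4, 5, 6, 8, 9, 10, 11, 12, 13, 14}


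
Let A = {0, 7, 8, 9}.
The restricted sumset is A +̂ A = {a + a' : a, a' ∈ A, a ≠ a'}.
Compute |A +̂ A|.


Restricted sumset: A +̂ A = {a + a' : a ∈ A, a' ∈ A, a ≠ a'}.
Equivalently, take A + A and drop any sum 2a that is achievable ONLY as a + a for a ∈ A (i.e. sums representable only with equal summands).
Enumerate pairs (a, a') with a < a' (symmetric, so each unordered pair gives one sum; this covers all a ≠ a'):
  0 + 7 = 7
  0 + 8 = 8
  0 + 9 = 9
  7 + 8 = 15
  7 + 9 = 16
  8 + 9 = 17
Collected distinct sums: {7, 8, 9, 15, 16, 17}
|A +̂ A| = 6
(Reference bound: |A +̂ A| ≥ 2|A| - 3 for |A| ≥ 2, with |A| = 4 giving ≥ 5.)

|A +̂ A| = 6


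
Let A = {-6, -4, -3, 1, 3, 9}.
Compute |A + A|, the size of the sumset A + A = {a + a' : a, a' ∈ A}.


A + A = {a + a' : a, a' ∈ A}; |A| = 6.
General bounds: 2|A| - 1 ≤ |A + A| ≤ |A|(|A|+1)/2, i.e. 11 ≤ |A + A| ≤ 21.
Lower bound 2|A|-1 is attained iff A is an arithmetic progression.
Enumerate sums a + a' for a ≤ a' (symmetric, so this suffices):
a = -6: -6+-6=-12, -6+-4=-10, -6+-3=-9, -6+1=-5, -6+3=-3, -6+9=3
a = -4: -4+-4=-8, -4+-3=-7, -4+1=-3, -4+3=-1, -4+9=5
a = -3: -3+-3=-6, -3+1=-2, -3+3=0, -3+9=6
a = 1: 1+1=2, 1+3=4, 1+9=10
a = 3: 3+3=6, 3+9=12
a = 9: 9+9=18
Distinct sums: {-12, -10, -9, -8, -7, -6, -5, -3, -2, -1, 0, 2, 3, 4, 5, 6, 10, 12, 18}
|A + A| = 19

|A + A| = 19


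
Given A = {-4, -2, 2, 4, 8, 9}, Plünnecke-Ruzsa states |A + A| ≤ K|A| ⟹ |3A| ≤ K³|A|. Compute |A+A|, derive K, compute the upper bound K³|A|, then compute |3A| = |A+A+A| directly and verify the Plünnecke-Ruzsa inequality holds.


|A| = 6.
Step 1: Compute A + A by enumerating all 36 pairs.
A + A = {-8, -6, -4, -2, 0, 2, 4, 5, 6, 7, 8, 10, 11, 12, 13, 16, 17, 18}, so |A + A| = 18.
Step 2: Doubling constant K = |A + A|/|A| = 18/6 = 18/6 ≈ 3.0000.
Step 3: Plünnecke-Ruzsa gives |3A| ≤ K³·|A| = (3.0000)³ · 6 ≈ 162.0000.
Step 4: Compute 3A = A + A + A directly by enumerating all triples (a,b,c) ∈ A³; |3A| = 33.
Step 5: Check 33 ≤ 162.0000? Yes ✓.

K = 18/6, Plünnecke-Ruzsa bound K³|A| ≈ 162.0000, |3A| = 33, inequality holds.


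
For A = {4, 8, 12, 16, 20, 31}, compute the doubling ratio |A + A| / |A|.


|A| = 6.
Compute A + A by enumerating all 36 pairs.
A + A = {8, 12, 16, 20, 24, 28, 32, 35, 36, 39, 40, 43, 47, 51, 62}, so |A + A| = 15.
K = |A + A| / |A| = 15/6 = 5/2 ≈ 2.5000.
Reference: AP of size 6 gives K = 11/6 ≈ 1.8333; a fully generic set of size 6 gives K ≈ 3.5000.

|A| = 6, |A + A| = 15, K = 15/6 = 5/2.


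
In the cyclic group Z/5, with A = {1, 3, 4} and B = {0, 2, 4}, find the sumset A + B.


Work in Z/5Z: reduce every sum a + b modulo 5.
Enumerate all 9 pairs:
a = 1: 1+0=1, 1+2=3, 1+4=0
a = 3: 3+0=3, 3+2=0, 3+4=2
a = 4: 4+0=4, 4+2=1, 4+4=3
Distinct residues collected: {0, 1, 2, 3, 4}
|A + B| = 5 (out of 5 total residues).

A + B = {0, 1, 2, 3, 4}


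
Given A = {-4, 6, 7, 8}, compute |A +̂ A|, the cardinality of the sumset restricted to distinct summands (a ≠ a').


Restricted sumset: A +̂ A = {a + a' : a ∈ A, a' ∈ A, a ≠ a'}.
Equivalently, take A + A and drop any sum 2a that is achievable ONLY as a + a for a ∈ A (i.e. sums representable only with equal summands).
Enumerate pairs (a, a') with a < a' (symmetric, so each unordered pair gives one sum; this covers all a ≠ a'):
  -4 + 6 = 2
  -4 + 7 = 3
  -4 + 8 = 4
  6 + 7 = 13
  6 + 8 = 14
  7 + 8 = 15
Collected distinct sums: {2, 3, 4, 13, 14, 15}
|A +̂ A| = 6
(Reference bound: |A +̂ A| ≥ 2|A| - 3 for |A| ≥ 2, with |A| = 4 giving ≥ 5.)

|A +̂ A| = 6


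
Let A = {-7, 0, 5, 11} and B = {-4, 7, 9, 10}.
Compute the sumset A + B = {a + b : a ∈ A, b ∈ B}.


A + B = {a + b : a ∈ A, b ∈ B}.
Enumerate all |A|·|B| = 4·4 = 16 pairs (a, b) and collect distinct sums.
a = -7: -7+-4=-11, -7+7=0, -7+9=2, -7+10=3
a = 0: 0+-4=-4, 0+7=7, 0+9=9, 0+10=10
a = 5: 5+-4=1, 5+7=12, 5+9=14, 5+10=15
a = 11: 11+-4=7, 11+7=18, 11+9=20, 11+10=21
Collecting distinct sums: A + B = {-11, -4, 0, 1, 2, 3, 7, 9, 10, 12, 14, 15, 18, 20, 21}
|A + B| = 15

A + B = {-11, -4, 0, 1, 2, 3, 7, 9, 10, 12, 14, 15, 18, 20, 21}


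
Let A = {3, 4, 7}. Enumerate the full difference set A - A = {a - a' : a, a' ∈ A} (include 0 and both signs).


A - A = {a - a' : a, a' ∈ A}.
Compute a - a' for each ordered pair (a, a'):
a = 3: 3-3=0, 3-4=-1, 3-7=-4
a = 4: 4-3=1, 4-4=0, 4-7=-3
a = 7: 7-3=4, 7-4=3, 7-7=0
Collecting distinct values (and noting 0 appears from a-a):
A - A = {-4, -3, -1, 0, 1, 3, 4}
|A - A| = 7

A - A = {-4, -3, -1, 0, 1, 3, 4}


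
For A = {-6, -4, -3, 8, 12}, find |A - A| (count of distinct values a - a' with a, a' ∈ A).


A - A = {a - a' : a, a' ∈ A}; |A| = 5.
Bounds: 2|A|-1 ≤ |A - A| ≤ |A|² - |A| + 1, i.e. 9 ≤ |A - A| ≤ 21.
Note: 0 ∈ A - A always (from a - a). The set is symmetric: if d ∈ A - A then -d ∈ A - A.
Enumerate nonzero differences d = a - a' with a > a' (then include -d):
Positive differences: {1, 2, 3, 4, 11, 12, 14, 15, 16, 18}
Full difference set: {0} ∪ (positive diffs) ∪ (negative diffs).
|A - A| = 1 + 2·10 = 21 (matches direct enumeration: 21).

|A - A| = 21


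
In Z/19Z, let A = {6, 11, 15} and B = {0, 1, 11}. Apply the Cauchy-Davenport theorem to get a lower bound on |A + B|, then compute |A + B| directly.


Cauchy-Davenport: |A + B| ≥ min(p, |A| + |B| - 1) for A, B nonempty in Z/pZ.
|A| = 3, |B| = 3, p = 19.
CD lower bound = min(19, 3 + 3 - 1) = min(19, 5) = 5.
Compute A + B mod 19 directly:
a = 6: 6+0=6, 6+1=7, 6+11=17
a = 11: 11+0=11, 11+1=12, 11+11=3
a = 15: 15+0=15, 15+1=16, 15+11=7
A + B = {3, 6, 7, 11, 12, 15, 16, 17}, so |A + B| = 8.
Verify: 8 ≥ 5? Yes ✓.

CD lower bound = 5, actual |A + B| = 8.


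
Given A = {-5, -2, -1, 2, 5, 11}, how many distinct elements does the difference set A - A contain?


A - A = {a - a' : a, a' ∈ A}; |A| = 6.
Bounds: 2|A|-1 ≤ |A - A| ≤ |A|² - |A| + 1, i.e. 11 ≤ |A - A| ≤ 31.
Note: 0 ∈ A - A always (from a - a). The set is symmetric: if d ∈ A - A then -d ∈ A - A.
Enumerate nonzero differences d = a - a' with a > a' (then include -d):
Positive differences: {1, 3, 4, 6, 7, 9, 10, 12, 13, 16}
Full difference set: {0} ∪ (positive diffs) ∪ (negative diffs).
|A - A| = 1 + 2·10 = 21 (matches direct enumeration: 21).

|A - A| = 21


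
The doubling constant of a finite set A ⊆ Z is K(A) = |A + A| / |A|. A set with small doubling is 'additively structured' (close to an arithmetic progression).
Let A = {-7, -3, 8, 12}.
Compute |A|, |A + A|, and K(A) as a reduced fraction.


|A| = 4.
Compute A + A by enumerating all 16 pairs.
A + A = {-14, -10, -6, 1, 5, 9, 16, 20, 24}, so |A + A| = 9.
K = |A + A| / |A| = 9/4 (already in lowest terms) ≈ 2.2500.
Reference: AP of size 4 gives K = 7/4 ≈ 1.7500; a fully generic set of size 4 gives K ≈ 2.5000.

|A| = 4, |A + A| = 9, K = 9/4.


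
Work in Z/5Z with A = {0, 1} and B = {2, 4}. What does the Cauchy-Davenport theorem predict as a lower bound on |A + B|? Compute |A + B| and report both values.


Cauchy-Davenport: |A + B| ≥ min(p, |A| + |B| - 1) for A, B nonempty in Z/pZ.
|A| = 2, |B| = 2, p = 5.
CD lower bound = min(5, 2 + 2 - 1) = min(5, 3) = 3.
Compute A + B mod 5 directly:
a = 0: 0+2=2, 0+4=4
a = 1: 1+2=3, 1+4=0
A + B = {0, 2, 3, 4}, so |A + B| = 4.
Verify: 4 ≥ 3? Yes ✓.

CD lower bound = 3, actual |A + B| = 4.


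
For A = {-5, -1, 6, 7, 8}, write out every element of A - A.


A - A = {a - a' : a, a' ∈ A}.
Compute a - a' for each ordered pair (a, a'):
a = -5: -5--5=0, -5--1=-4, -5-6=-11, -5-7=-12, -5-8=-13
a = -1: -1--5=4, -1--1=0, -1-6=-7, -1-7=-8, -1-8=-9
a = 6: 6--5=11, 6--1=7, 6-6=0, 6-7=-1, 6-8=-2
a = 7: 7--5=12, 7--1=8, 7-6=1, 7-7=0, 7-8=-1
a = 8: 8--5=13, 8--1=9, 8-6=2, 8-7=1, 8-8=0
Collecting distinct values (and noting 0 appears from a-a):
A - A = {-13, -12, -11, -9, -8, -7, -4, -2, -1, 0, 1, 2, 4, 7, 8, 9, 11, 12, 13}
|A - A| = 19

A - A = {-13, -12, -11, -9, -8, -7, -4, -2, -1, 0, 1, 2, 4, 7, 8, 9, 11, 12, 13}


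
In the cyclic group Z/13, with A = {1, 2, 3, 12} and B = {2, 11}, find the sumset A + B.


Work in Z/13Z: reduce every sum a + b modulo 13.
Enumerate all 8 pairs:
a = 1: 1+2=3, 1+11=12
a = 2: 2+2=4, 2+11=0
a = 3: 3+2=5, 3+11=1
a = 12: 12+2=1, 12+11=10
Distinct residues collected: {0, 1, 3, 4, 5, 10, 12}
|A + B| = 7 (out of 13 total residues).

A + B = {0, 1, 3, 4, 5, 10, 12}


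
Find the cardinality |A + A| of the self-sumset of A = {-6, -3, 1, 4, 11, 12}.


A + A = {a + a' : a, a' ∈ A}; |A| = 6.
General bounds: 2|A| - 1 ≤ |A + A| ≤ |A|(|A|+1)/2, i.e. 11 ≤ |A + A| ≤ 21.
Lower bound 2|A|-1 is attained iff A is an arithmetic progression.
Enumerate sums a + a' for a ≤ a' (symmetric, so this suffices):
a = -6: -6+-6=-12, -6+-3=-9, -6+1=-5, -6+4=-2, -6+11=5, -6+12=6
a = -3: -3+-3=-6, -3+1=-2, -3+4=1, -3+11=8, -3+12=9
a = 1: 1+1=2, 1+4=5, 1+11=12, 1+12=13
a = 4: 4+4=8, 4+11=15, 4+12=16
a = 11: 11+11=22, 11+12=23
a = 12: 12+12=24
Distinct sums: {-12, -9, -6, -5, -2, 1, 2, 5, 6, 8, 9, 12, 13, 15, 16, 22, 23, 24}
|A + A| = 18

|A + A| = 18


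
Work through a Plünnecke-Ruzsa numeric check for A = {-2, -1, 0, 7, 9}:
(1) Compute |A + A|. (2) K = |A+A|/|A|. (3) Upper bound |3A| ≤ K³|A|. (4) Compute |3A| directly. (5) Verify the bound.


|A| = 5.
Step 1: Compute A + A by enumerating all 25 pairs.
A + A = {-4, -3, -2, -1, 0, 5, 6, 7, 8, 9, 14, 16, 18}, so |A + A| = 13.
Step 2: Doubling constant K = |A + A|/|A| = 13/5 = 13/5 ≈ 2.6000.
Step 3: Plünnecke-Ruzsa gives |3A| ≤ K³·|A| = (2.6000)³ · 5 ≈ 87.8800.
Step 4: Compute 3A = A + A + A directly by enumerating all triples (a,b,c) ∈ A³; |3A| = 25.
Step 5: Check 25 ≤ 87.8800? Yes ✓.

K = 13/5, Plünnecke-Ruzsa bound K³|A| ≈ 87.8800, |3A| = 25, inequality holds.


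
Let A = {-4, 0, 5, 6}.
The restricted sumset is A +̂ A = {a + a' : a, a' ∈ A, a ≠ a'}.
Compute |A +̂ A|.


Restricted sumset: A +̂ A = {a + a' : a ∈ A, a' ∈ A, a ≠ a'}.
Equivalently, take A + A and drop any sum 2a that is achievable ONLY as a + a for a ∈ A (i.e. sums representable only with equal summands).
Enumerate pairs (a, a') with a < a' (symmetric, so each unordered pair gives one sum; this covers all a ≠ a'):
  -4 + 0 = -4
  -4 + 5 = 1
  -4 + 6 = 2
  0 + 5 = 5
  0 + 6 = 6
  5 + 6 = 11
Collected distinct sums: {-4, 1, 2, 5, 6, 11}
|A +̂ A| = 6
(Reference bound: |A +̂ A| ≥ 2|A| - 3 for |A| ≥ 2, with |A| = 4 giving ≥ 5.)

|A +̂ A| = 6


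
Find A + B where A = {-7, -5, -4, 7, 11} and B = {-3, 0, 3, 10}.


A + B = {a + b : a ∈ A, b ∈ B}.
Enumerate all |A|·|B| = 5·4 = 20 pairs (a, b) and collect distinct sums.
a = -7: -7+-3=-10, -7+0=-7, -7+3=-4, -7+10=3
a = -5: -5+-3=-8, -5+0=-5, -5+3=-2, -5+10=5
a = -4: -4+-3=-7, -4+0=-4, -4+3=-1, -4+10=6
a = 7: 7+-3=4, 7+0=7, 7+3=10, 7+10=17
a = 11: 11+-3=8, 11+0=11, 11+3=14, 11+10=21
Collecting distinct sums: A + B = {-10, -8, -7, -5, -4, -2, -1, 3, 4, 5, 6, 7, 8, 10, 11, 14, 17, 21}
|A + B| = 18

A + B = {-10, -8, -7, -5, -4, -2, -1, 3, 4, 5, 6, 7, 8, 10, 11, 14, 17, 21}


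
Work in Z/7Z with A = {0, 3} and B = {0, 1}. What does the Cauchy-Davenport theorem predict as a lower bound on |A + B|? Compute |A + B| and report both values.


Cauchy-Davenport: |A + B| ≥ min(p, |A| + |B| - 1) for A, B nonempty in Z/pZ.
|A| = 2, |B| = 2, p = 7.
CD lower bound = min(7, 2 + 2 - 1) = min(7, 3) = 3.
Compute A + B mod 7 directly:
a = 0: 0+0=0, 0+1=1
a = 3: 3+0=3, 3+1=4
A + B = {0, 1, 3, 4}, so |A + B| = 4.
Verify: 4 ≥ 3? Yes ✓.

CD lower bound = 3, actual |A + B| = 4.


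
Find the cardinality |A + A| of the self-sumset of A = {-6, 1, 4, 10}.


A + A = {a + a' : a, a' ∈ A}; |A| = 4.
General bounds: 2|A| - 1 ≤ |A + A| ≤ |A|(|A|+1)/2, i.e. 7 ≤ |A + A| ≤ 10.
Lower bound 2|A|-1 is attained iff A is an arithmetic progression.
Enumerate sums a + a' for a ≤ a' (symmetric, so this suffices):
a = -6: -6+-6=-12, -6+1=-5, -6+4=-2, -6+10=4
a = 1: 1+1=2, 1+4=5, 1+10=11
a = 4: 4+4=8, 4+10=14
a = 10: 10+10=20
Distinct sums: {-12, -5, -2, 2, 4, 5, 8, 11, 14, 20}
|A + A| = 10

|A + A| = 10


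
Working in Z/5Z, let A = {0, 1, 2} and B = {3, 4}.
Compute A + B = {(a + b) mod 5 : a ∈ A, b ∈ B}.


Work in Z/5Z: reduce every sum a + b modulo 5.
Enumerate all 6 pairs:
a = 0: 0+3=3, 0+4=4
a = 1: 1+3=4, 1+4=0
a = 2: 2+3=0, 2+4=1
Distinct residues collected: {0, 1, 3, 4}
|A + B| = 4 (out of 5 total residues).

A + B = {0, 1, 3, 4}


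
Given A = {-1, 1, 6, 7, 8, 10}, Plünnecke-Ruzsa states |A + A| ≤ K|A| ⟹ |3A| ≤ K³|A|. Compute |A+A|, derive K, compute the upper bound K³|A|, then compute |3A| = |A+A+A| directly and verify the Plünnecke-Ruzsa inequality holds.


|A| = 6.
Step 1: Compute A + A by enumerating all 36 pairs.
A + A = {-2, 0, 2, 5, 6, 7, 8, 9, 11, 12, 13, 14, 15, 16, 17, 18, 20}, so |A + A| = 17.
Step 2: Doubling constant K = |A + A|/|A| = 17/6 = 17/6 ≈ 2.8333.
Step 3: Plünnecke-Ruzsa gives |3A| ≤ K³·|A| = (2.8333)³ · 6 ≈ 136.4722.
Step 4: Compute 3A = A + A + A directly by enumerating all triples (a,b,c) ∈ A³; |3A| = 30.
Step 5: Check 30 ≤ 136.4722? Yes ✓.

K = 17/6, Plünnecke-Ruzsa bound K³|A| ≈ 136.4722, |3A| = 30, inequality holds.


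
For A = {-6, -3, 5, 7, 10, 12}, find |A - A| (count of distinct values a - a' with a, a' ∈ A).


A - A = {a - a' : a, a' ∈ A}; |A| = 6.
Bounds: 2|A|-1 ≤ |A - A| ≤ |A|² - |A| + 1, i.e. 11 ≤ |A - A| ≤ 31.
Note: 0 ∈ A - A always (from a - a). The set is symmetric: if d ∈ A - A then -d ∈ A - A.
Enumerate nonzero differences d = a - a' with a > a' (then include -d):
Positive differences: {2, 3, 5, 7, 8, 10, 11, 13, 15, 16, 18}
Full difference set: {0} ∪ (positive diffs) ∪ (negative diffs).
|A - A| = 1 + 2·11 = 23 (matches direct enumeration: 23).

|A - A| = 23


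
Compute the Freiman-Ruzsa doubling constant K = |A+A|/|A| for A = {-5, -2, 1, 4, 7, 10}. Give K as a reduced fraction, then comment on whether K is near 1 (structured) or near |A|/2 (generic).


|A| = 6.
Compute A + A by enumerating all 36 pairs.
A + A = {-10, -7, -4, -1, 2, 5, 8, 11, 14, 17, 20}, so |A + A| = 11.
K = |A + A| / |A| = 11/6 (already in lowest terms) ≈ 1.8333.
Reference: AP of size 6 gives K = 11/6 ≈ 1.8333; a fully generic set of size 6 gives K ≈ 3.5000.

|A| = 6, |A + A| = 11, K = 11/6.


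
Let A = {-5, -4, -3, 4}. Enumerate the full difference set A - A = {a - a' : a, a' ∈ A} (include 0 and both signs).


A - A = {a - a' : a, a' ∈ A}.
Compute a - a' for each ordered pair (a, a'):
a = -5: -5--5=0, -5--4=-1, -5--3=-2, -5-4=-9
a = -4: -4--5=1, -4--4=0, -4--3=-1, -4-4=-8
a = -3: -3--5=2, -3--4=1, -3--3=0, -3-4=-7
a = 4: 4--5=9, 4--4=8, 4--3=7, 4-4=0
Collecting distinct values (and noting 0 appears from a-a):
A - A = {-9, -8, -7, -2, -1, 0, 1, 2, 7, 8, 9}
|A - A| = 11

A - A = {-9, -8, -7, -2, -1, 0, 1, 2, 7, 8, 9}


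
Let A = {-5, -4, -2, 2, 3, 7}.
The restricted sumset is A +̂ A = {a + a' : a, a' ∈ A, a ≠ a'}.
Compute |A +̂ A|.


Restricted sumset: A +̂ A = {a + a' : a ∈ A, a' ∈ A, a ≠ a'}.
Equivalently, take A + A and drop any sum 2a that is achievable ONLY as a + a for a ∈ A (i.e. sums representable only with equal summands).
Enumerate pairs (a, a') with a < a' (symmetric, so each unordered pair gives one sum; this covers all a ≠ a'):
  -5 + -4 = -9
  -5 + -2 = -7
  -5 + 2 = -3
  -5 + 3 = -2
  -5 + 7 = 2
  -4 + -2 = -6
  -4 + 2 = -2
  -4 + 3 = -1
  -4 + 7 = 3
  -2 + 2 = 0
  -2 + 3 = 1
  -2 + 7 = 5
  2 + 3 = 5
  2 + 7 = 9
  3 + 7 = 10
Collected distinct sums: {-9, -7, -6, -3, -2, -1, 0, 1, 2, 3, 5, 9, 10}
|A +̂ A| = 13
(Reference bound: |A +̂ A| ≥ 2|A| - 3 for |A| ≥ 2, with |A| = 6 giving ≥ 9.)

|A +̂ A| = 13
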